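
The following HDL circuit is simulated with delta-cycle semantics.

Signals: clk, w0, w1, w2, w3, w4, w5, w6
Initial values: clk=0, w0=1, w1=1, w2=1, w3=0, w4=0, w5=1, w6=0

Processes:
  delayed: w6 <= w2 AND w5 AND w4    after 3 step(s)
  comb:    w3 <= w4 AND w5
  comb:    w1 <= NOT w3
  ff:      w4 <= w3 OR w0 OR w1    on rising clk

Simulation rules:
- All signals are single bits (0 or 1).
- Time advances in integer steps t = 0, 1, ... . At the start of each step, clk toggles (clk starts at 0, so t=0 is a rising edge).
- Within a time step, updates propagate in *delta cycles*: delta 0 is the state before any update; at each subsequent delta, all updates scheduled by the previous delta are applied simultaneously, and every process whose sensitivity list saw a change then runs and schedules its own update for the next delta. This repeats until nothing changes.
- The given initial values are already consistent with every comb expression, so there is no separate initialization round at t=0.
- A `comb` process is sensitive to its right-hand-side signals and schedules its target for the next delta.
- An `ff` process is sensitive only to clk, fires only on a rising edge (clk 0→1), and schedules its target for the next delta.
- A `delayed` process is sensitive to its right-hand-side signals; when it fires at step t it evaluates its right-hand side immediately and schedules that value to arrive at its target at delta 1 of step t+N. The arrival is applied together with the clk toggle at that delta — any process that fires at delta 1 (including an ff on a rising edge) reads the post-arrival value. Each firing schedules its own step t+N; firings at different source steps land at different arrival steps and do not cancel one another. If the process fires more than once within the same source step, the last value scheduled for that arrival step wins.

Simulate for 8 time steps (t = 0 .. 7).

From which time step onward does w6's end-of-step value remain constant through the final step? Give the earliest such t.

3

[bits: clk,w5,w4,w1,w2,w6,w3,w0]
t=0: Δ0=01011001 Δ1=11011001 Δ2=11111001 Δ3=11111011 Δ4=11101011 | 4Δ
t=1: Δ0=11101011 Δ1=01101011 | 1Δ
t=2: Δ0=01101011 Δ1=11101011 | 1Δ
t=3: Δ0=11101011 Δ1=01101111 | 1Δ
t=4: Δ0=01101111 Δ1=11101111 | 1Δ
t=5: Δ0=11101111 Δ1=01101111 | 1Δ
t=6: Δ0=01101111 Δ1=11101111 | 1Δ
t=7: Δ0=11101111 Δ1=01101111 | 1Δ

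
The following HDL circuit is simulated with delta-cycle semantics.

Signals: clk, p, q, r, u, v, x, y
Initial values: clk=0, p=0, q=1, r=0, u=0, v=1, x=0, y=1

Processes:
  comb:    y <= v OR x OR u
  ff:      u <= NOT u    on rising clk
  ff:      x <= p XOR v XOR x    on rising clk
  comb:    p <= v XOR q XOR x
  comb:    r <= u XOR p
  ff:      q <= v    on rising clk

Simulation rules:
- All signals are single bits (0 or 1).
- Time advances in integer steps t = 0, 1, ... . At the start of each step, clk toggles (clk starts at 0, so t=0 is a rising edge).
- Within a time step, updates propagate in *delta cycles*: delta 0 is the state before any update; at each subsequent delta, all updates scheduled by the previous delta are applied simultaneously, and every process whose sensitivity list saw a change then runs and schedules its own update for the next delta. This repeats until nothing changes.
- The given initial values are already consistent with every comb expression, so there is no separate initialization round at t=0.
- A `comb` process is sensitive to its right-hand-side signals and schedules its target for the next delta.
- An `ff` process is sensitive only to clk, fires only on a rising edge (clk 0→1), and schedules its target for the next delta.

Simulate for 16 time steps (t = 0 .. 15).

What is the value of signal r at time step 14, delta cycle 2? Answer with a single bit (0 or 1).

[bits: v,r,y,q,u,p,x,clk]
t=0: Δ0=10110000 Δ1=10110001 Δ2=10111011 Δ3=11111111 Δ4=10111111 | 4Δ
t=1: Δ0=10111111 Δ1=10111110 | 1Δ
t=2: Δ0=10111110 Δ1=10111111 Δ2=10110111 Δ3=11110111 | 3Δ
t=3: Δ0=11110111 Δ1=11110110 | 1Δ
t=4: Δ0=11110110 Δ1=11110111 Δ2=11111111 Δ3=10111111 | 3Δ
t=5: Δ0=10111111 Δ1=10111110 | 1Δ
t=6: Δ0=10111110 Δ1=10111111 Δ2=10110111 Δ3=11110111 | 3Δ
t=7: Δ0=11110111 Δ1=11110110 | 1Δ
t=8: Δ0=11110110 Δ1=11110111 Δ2=11111111 Δ3=10111111 | 3Δ
t=9: Δ0=10111111 Δ1=10111110 | 1Δ
t=10: Δ0=10111110 Δ1=10111111 Δ2=10110111 Δ3=11110111 | 3Δ
t=11: Δ0=11110111 Δ1=11110110 | 1Δ
t=12: Δ0=11110110 Δ1=11110111 Δ2=11111111 Δ3=10111111 | 3Δ
t=13: Δ0=10111111 Δ1=10111110 | 1Δ
t=14: Δ0=10111110 Δ1=10111111 Δ2=10110111 Δ3=11110111 | 3Δ
t=15: Δ0=11110111 Δ1=11110110 | 1Δ

0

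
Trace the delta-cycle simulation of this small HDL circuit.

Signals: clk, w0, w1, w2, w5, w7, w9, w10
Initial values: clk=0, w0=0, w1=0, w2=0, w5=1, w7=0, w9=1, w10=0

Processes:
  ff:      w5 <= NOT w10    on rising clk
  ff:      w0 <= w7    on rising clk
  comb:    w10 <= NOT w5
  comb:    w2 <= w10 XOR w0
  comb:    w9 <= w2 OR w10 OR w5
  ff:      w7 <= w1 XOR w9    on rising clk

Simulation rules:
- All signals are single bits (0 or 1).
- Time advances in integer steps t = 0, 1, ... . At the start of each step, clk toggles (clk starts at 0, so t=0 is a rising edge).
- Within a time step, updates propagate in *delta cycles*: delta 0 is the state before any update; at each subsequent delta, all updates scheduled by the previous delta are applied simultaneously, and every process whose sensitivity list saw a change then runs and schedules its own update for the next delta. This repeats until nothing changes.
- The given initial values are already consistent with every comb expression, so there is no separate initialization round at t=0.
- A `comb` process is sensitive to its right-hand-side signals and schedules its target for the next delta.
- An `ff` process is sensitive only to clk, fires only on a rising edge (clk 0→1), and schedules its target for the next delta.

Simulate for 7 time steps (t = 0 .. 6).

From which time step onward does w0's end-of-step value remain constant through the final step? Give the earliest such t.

2

t0.Δ0 w5=1 w2=0 w9=1 w0=0 w10=0 w1=0 w7=0 clk=0
t0.Δ1 w5=1 w2=0 w9=1 w0=0 w10=0 w1=0 w7=0 clk=1
t0.Δ2 w5=1 w2=0 w9=1 w0=0 w10=0 w1=0 w7=1 clk=1
t1.Δ0 w5=1 w2=0 w9=1 w0=0 w10=0 w1=0 w7=1 clk=1
t1.Δ1 w5=1 w2=0 w9=1 w0=0 w10=0 w1=0 w7=1 clk=0
t2.Δ0 w5=1 w2=0 w9=1 w0=0 w10=0 w1=0 w7=1 clk=0
t2.Δ1 w5=1 w2=0 w9=1 w0=0 w10=0 w1=0 w7=1 clk=1
t2.Δ2 w5=1 w2=0 w9=1 w0=1 w10=0 w1=0 w7=1 clk=1
t2.Δ3 w5=1 w2=1 w9=1 w0=1 w10=0 w1=0 w7=1 clk=1
t3.Δ0 w5=1 w2=1 w9=1 w0=1 w10=0 w1=0 w7=1 clk=1
t3.Δ1 w5=1 w2=1 w9=1 w0=1 w10=0 w1=0 w7=1 clk=0
t4.Δ0 w5=1 w2=1 w9=1 w0=1 w10=0 w1=0 w7=1 clk=0
t4.Δ1 w5=1 w2=1 w9=1 w0=1 w10=0 w1=0 w7=1 clk=1
t5.Δ0 w5=1 w2=1 w9=1 w0=1 w10=0 w1=0 w7=1 clk=1
t5.Δ1 w5=1 w2=1 w9=1 w0=1 w10=0 w1=0 w7=1 clk=0
t6.Δ0 w5=1 w2=1 w9=1 w0=1 w10=0 w1=0 w7=1 clk=0
t6.Δ1 w5=1 w2=1 w9=1 w0=1 w10=0 w1=0 w7=1 clk=1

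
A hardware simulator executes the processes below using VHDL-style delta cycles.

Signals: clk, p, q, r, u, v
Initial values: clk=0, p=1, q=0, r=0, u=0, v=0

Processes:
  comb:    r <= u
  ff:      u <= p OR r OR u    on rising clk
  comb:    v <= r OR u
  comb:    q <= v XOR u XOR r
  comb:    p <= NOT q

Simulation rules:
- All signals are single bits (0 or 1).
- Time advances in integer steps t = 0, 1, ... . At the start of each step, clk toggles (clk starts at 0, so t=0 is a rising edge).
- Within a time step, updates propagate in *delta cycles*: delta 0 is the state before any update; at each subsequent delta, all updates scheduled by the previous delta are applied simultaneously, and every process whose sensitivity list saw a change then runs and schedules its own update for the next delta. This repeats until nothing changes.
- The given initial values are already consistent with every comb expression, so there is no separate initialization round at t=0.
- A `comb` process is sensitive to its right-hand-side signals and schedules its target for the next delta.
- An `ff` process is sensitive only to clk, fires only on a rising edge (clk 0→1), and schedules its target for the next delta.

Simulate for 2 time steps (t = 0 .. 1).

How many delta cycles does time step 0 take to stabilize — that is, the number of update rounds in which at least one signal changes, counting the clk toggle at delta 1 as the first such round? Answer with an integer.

[bits: v,u,p,r,clk,q]
t=0: Δ0=001000 Δ1=001010 Δ2=011010 Δ3=111111 Δ4=110111 | 4Δ
t=1: Δ0=110111 Δ1=110101 | 1Δ

4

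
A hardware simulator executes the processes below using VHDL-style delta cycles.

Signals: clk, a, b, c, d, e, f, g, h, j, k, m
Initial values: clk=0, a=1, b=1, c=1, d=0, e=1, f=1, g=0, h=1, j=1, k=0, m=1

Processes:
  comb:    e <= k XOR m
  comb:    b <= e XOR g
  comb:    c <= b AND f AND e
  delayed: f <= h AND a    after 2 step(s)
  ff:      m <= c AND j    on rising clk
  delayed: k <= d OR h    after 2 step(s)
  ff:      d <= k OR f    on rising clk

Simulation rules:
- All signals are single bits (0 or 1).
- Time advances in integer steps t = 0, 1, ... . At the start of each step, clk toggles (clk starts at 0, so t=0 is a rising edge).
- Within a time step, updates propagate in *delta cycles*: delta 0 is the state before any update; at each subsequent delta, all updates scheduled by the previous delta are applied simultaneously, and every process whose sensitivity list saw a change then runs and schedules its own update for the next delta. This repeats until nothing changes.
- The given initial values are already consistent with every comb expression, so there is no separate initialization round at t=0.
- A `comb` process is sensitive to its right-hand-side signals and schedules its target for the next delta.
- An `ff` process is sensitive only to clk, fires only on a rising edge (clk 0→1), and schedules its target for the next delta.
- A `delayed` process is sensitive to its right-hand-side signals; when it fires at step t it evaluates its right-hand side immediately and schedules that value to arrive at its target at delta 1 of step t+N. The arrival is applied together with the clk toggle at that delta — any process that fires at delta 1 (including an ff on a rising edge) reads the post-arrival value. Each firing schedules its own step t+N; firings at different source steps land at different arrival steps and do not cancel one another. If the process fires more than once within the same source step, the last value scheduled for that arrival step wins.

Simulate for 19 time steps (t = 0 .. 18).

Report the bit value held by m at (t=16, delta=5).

0

t=0 Δ0: g=0 b=1 k=0 j=1 h=1 c=1 e=1 f=1 m=1 d=0 clk=0 a=1
  Δ1: clk:0→1
  Δ2: d:0→1
  (2Δ to stable)
t=1 Δ0: g=0 b=1 k=0 j=1 h=1 c=1 e=1 f=1 m=1 d=1 clk=1 a=1
  Δ1: clk:1→0
  (1Δ to stable)
t=2 Δ0: g=0 b=1 k=0 j=1 h=1 c=1 e=1 f=1 m=1 d=1 clk=0 a=1
  Δ1: k:0→1, clk:0→1
  Δ2: e:1→0
  Δ3: b:1→0, c:1→0
  (3Δ to stable)
t=3 Δ0: g=0 b=0 k=1 j=1 h=1 c=0 e=0 f=1 m=1 d=1 clk=1 a=1
  Δ1: clk:1→0
  (1Δ to stable)
t=4 Δ0: g=0 b=0 k=1 j=1 h=1 c=0 e=0 f=1 m=1 d=1 clk=0 a=1
  Δ1: clk:0→1
  Δ2: m:1→0
  Δ3: e:0→1
  Δ4: b:0→1
  Δ5: c:0→1
  (5Δ to stable)
t=5 Δ0: g=0 b=1 k=1 j=1 h=1 c=1 e=1 f=1 m=0 d=1 clk=1 a=1
  Δ1: clk:1→0
  (1Δ to stable)
t=6 Δ0: g=0 b=1 k=1 j=1 h=1 c=1 e=1 f=1 m=0 d=1 clk=0 a=1
  Δ1: clk:0→1
  Δ2: m:0→1
  Δ3: e:1→0
  Δ4: b:1→0, c:1→0
  (4Δ to stable)
t=7 Δ0: g=0 b=0 k=1 j=1 h=1 c=0 e=0 f=1 m=1 d=1 clk=1 a=1
  Δ1: clk:1→0
  (1Δ to stable)
t=8 Δ0: g=0 b=0 k=1 j=1 h=1 c=0 e=0 f=1 m=1 d=1 clk=0 a=1
  Δ1: clk:0→1
  Δ2: m:1→0
  Δ3: e:0→1
  Δ4: b:0→1
  Δ5: c:0→1
  (5Δ to stable)
t=9 Δ0: g=0 b=1 k=1 j=1 h=1 c=1 e=1 f=1 m=0 d=1 clk=1 a=1
  Δ1: clk:1→0
  (1Δ to stable)
t=10 Δ0: g=0 b=1 k=1 j=1 h=1 c=1 e=1 f=1 m=0 d=1 clk=0 a=1
  Δ1: clk:0→1
  Δ2: m:0→1
  Δ3: e:1→0
  Δ4: b:1→0, c:1→0
  (4Δ to stable)
t=11 Δ0: g=0 b=0 k=1 j=1 h=1 c=0 e=0 f=1 m=1 d=1 clk=1 a=1
  Δ1: clk:1→0
  (1Δ to stable)
t=12 Δ0: g=0 b=0 k=1 j=1 h=1 c=0 e=0 f=1 m=1 d=1 clk=0 a=1
  Δ1: clk:0→1
  Δ2: m:1→0
  Δ3: e:0→1
  Δ4: b:0→1
  Δ5: c:0→1
  (5Δ to stable)
t=13 Δ0: g=0 b=1 k=1 j=1 h=1 c=1 e=1 f=1 m=0 d=1 clk=1 a=1
  Δ1: clk:1→0
  (1Δ to stable)
t=14 Δ0: g=0 b=1 k=1 j=1 h=1 c=1 e=1 f=1 m=0 d=1 clk=0 a=1
  Δ1: clk:0→1
  Δ2: m:0→1
  Δ3: e:1→0
  Δ4: b:1→0, c:1→0
  (4Δ to stable)
t=15 Δ0: g=0 b=0 k=1 j=1 h=1 c=0 e=0 f=1 m=1 d=1 clk=1 a=1
  Δ1: clk:1→0
  (1Δ to stable)
t=16 Δ0: g=0 b=0 k=1 j=1 h=1 c=0 e=0 f=1 m=1 d=1 clk=0 a=1
  Δ1: clk:0→1
  Δ2: m:1→0
  Δ3: e:0→1
  Δ4: b:0→1
  Δ5: c:0→1
  (5Δ to stable)
t=17 Δ0: g=0 b=1 k=1 j=1 h=1 c=1 e=1 f=1 m=0 d=1 clk=1 a=1
  Δ1: clk:1→0
  (1Δ to stable)
t=18 Δ0: g=0 b=1 k=1 j=1 h=1 c=1 e=1 f=1 m=0 d=1 clk=0 a=1
  Δ1: clk:0→1
  Δ2: m:0→1
  Δ3: e:1→0
  Δ4: b:1→0, c:1→0
  (4Δ to stable)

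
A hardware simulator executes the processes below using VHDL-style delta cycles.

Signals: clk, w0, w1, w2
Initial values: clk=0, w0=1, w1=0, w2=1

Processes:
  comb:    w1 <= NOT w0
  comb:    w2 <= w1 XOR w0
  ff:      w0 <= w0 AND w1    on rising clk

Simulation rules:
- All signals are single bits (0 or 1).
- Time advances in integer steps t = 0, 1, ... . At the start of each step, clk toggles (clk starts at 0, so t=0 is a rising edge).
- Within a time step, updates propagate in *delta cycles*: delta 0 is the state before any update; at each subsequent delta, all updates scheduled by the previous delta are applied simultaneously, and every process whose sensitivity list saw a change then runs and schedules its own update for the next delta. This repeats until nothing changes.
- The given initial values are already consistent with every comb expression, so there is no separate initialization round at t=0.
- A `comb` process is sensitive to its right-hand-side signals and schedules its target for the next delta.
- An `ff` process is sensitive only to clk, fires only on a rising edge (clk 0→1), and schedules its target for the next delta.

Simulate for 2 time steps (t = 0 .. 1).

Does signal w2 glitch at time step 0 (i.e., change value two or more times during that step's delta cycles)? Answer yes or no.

[bits: w0,w2,clk,w1]
t=0: Δ0=1100 Δ1=1110 Δ2=0110 Δ3=0011 Δ4=0111 | 4Δ
t=1: Δ0=0111 Δ1=0101 | 1Δ

yes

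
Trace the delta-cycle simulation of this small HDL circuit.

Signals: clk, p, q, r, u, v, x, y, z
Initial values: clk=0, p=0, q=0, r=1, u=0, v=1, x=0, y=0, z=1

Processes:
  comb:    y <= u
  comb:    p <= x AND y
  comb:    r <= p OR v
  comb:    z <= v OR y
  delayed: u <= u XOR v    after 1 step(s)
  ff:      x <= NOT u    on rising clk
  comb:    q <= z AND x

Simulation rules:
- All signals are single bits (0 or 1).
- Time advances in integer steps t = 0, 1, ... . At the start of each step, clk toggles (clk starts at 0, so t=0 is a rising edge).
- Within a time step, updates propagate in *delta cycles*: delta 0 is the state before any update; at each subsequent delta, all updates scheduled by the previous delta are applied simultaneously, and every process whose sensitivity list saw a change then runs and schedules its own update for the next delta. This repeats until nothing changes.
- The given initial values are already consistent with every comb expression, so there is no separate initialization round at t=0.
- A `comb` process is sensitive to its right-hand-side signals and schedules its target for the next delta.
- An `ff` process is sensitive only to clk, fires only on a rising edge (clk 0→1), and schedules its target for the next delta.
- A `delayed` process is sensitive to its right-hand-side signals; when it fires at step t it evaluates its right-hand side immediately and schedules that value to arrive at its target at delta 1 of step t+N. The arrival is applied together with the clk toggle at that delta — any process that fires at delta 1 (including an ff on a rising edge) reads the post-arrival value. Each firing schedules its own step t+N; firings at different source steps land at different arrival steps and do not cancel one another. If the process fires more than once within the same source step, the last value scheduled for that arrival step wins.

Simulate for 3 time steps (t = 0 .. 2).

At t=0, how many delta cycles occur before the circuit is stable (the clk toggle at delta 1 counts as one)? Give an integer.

[bits: x,clk,u,p,z,y,v,r,q]
t=0: Δ0=000010110 Δ1=010010110 Δ2=110010110 Δ3=110010111 | 3Δ
t=1: Δ0=110010111 Δ1=100010111 | 1Δ
t=2: Δ0=100010111 Δ1=110010111 | 1Δ

3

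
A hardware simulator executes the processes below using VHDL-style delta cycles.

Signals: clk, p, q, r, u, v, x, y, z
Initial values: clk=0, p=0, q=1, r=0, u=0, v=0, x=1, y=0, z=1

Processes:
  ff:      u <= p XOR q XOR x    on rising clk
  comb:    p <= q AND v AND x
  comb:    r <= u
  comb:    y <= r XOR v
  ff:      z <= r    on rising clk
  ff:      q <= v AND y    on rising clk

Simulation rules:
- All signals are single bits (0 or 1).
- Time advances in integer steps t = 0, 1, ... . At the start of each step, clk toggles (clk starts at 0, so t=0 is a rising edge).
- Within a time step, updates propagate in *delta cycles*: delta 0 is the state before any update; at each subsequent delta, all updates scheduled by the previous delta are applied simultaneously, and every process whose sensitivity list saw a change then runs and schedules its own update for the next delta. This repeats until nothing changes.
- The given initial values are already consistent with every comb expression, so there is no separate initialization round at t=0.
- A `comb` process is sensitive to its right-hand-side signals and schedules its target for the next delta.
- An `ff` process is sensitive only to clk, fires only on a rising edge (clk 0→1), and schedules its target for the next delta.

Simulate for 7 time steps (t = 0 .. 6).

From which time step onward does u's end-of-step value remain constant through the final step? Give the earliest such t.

[bits: y,v,r,p,z,clk,x,q,u]
t=0: Δ0=000010110 Δ1=000011110 Δ2=000001100 | 2Δ
t=1: Δ0=000001100 Δ1=000000100 | 1Δ
t=2: Δ0=000000100 Δ1=000001100 Δ2=000001101 Δ3=001001101 Δ4=101001101 | 4Δ
t=3: Δ0=101001101 Δ1=101000101 | 1Δ
t=4: Δ0=101000101 Δ1=101001101 Δ2=101011101 | 2Δ
t=5: Δ0=101011101 Δ1=101010101 | 1Δ
t=6: Δ0=101010101 Δ1=101011101 | 1Δ

2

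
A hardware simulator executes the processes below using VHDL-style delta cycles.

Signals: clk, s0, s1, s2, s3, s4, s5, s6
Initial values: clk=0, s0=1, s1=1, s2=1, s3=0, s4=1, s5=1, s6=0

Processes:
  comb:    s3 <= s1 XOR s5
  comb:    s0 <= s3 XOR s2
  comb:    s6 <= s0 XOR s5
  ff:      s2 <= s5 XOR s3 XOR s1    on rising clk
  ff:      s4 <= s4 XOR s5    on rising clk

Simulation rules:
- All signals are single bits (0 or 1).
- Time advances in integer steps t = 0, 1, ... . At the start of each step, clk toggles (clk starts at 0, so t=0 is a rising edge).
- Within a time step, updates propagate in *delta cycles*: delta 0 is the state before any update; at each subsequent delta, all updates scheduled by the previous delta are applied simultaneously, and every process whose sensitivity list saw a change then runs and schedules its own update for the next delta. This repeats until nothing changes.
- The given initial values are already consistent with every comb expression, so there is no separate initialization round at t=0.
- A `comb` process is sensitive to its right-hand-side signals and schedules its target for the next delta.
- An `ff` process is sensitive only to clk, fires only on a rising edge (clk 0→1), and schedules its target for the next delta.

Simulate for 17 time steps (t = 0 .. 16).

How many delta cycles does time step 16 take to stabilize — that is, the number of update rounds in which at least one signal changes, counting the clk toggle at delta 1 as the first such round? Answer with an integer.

t=0 Δ0: s2=1 s1=1 s3=0 s4=1 s0=1 s6=0 s5=1 clk=0
  Δ1: clk:0→1
  Δ2: s2:1→0, s4:1→0
  Δ3: s0:1→0
  Δ4: s6:0→1
  (4Δ to stable)
t=1 Δ0: s2=0 s1=1 s3=0 s4=0 s0=0 s6=1 s5=1 clk=1
  Δ1: clk:1→0
  (1Δ to stable)
t=2 Δ0: s2=0 s1=1 s3=0 s4=0 s0=0 s6=1 s5=1 clk=0
  Δ1: clk:0→1
  Δ2: s4:0→1
  (2Δ to stable)
t=3 Δ0: s2=0 s1=1 s3=0 s4=1 s0=0 s6=1 s5=1 clk=1
  Δ1: clk:1→0
  (1Δ to stable)
t=4 Δ0: s2=0 s1=1 s3=0 s4=1 s0=0 s6=1 s5=1 clk=0
  Δ1: clk:0→1
  Δ2: s4:1→0
  (2Δ to stable)
t=5 Δ0: s2=0 s1=1 s3=0 s4=0 s0=0 s6=1 s5=1 clk=1
  Δ1: clk:1→0
  (1Δ to stable)
t=6 Δ0: s2=0 s1=1 s3=0 s4=0 s0=0 s6=1 s5=1 clk=0
  Δ1: clk:0→1
  Δ2: s4:0→1
  (2Δ to stable)
t=7 Δ0: s2=0 s1=1 s3=0 s4=1 s0=0 s6=1 s5=1 clk=1
  Δ1: clk:1→0
  (1Δ to stable)
t=8 Δ0: s2=0 s1=1 s3=0 s4=1 s0=0 s6=1 s5=1 clk=0
  Δ1: clk:0→1
  Δ2: s4:1→0
  (2Δ to stable)
t=9 Δ0: s2=0 s1=1 s3=0 s4=0 s0=0 s6=1 s5=1 clk=1
  Δ1: clk:1→0
  (1Δ to stable)
t=10 Δ0: s2=0 s1=1 s3=0 s4=0 s0=0 s6=1 s5=1 clk=0
  Δ1: clk:0→1
  Δ2: s4:0→1
  (2Δ to stable)
t=11 Δ0: s2=0 s1=1 s3=0 s4=1 s0=0 s6=1 s5=1 clk=1
  Δ1: clk:1→0
  (1Δ to stable)
t=12 Δ0: s2=0 s1=1 s3=0 s4=1 s0=0 s6=1 s5=1 clk=0
  Δ1: clk:0→1
  Δ2: s4:1→0
  (2Δ to stable)
t=13 Δ0: s2=0 s1=1 s3=0 s4=0 s0=0 s6=1 s5=1 clk=1
  Δ1: clk:1→0
  (1Δ to stable)
t=14 Δ0: s2=0 s1=1 s3=0 s4=0 s0=0 s6=1 s5=1 clk=0
  Δ1: clk:0→1
  Δ2: s4:0→1
  (2Δ to stable)
t=15 Δ0: s2=0 s1=1 s3=0 s4=1 s0=0 s6=1 s5=1 clk=1
  Δ1: clk:1→0
  (1Δ to stable)
t=16 Δ0: s2=0 s1=1 s3=0 s4=1 s0=0 s6=1 s5=1 clk=0
  Δ1: clk:0→1
  Δ2: s4:1→0
  (2Δ to stable)

2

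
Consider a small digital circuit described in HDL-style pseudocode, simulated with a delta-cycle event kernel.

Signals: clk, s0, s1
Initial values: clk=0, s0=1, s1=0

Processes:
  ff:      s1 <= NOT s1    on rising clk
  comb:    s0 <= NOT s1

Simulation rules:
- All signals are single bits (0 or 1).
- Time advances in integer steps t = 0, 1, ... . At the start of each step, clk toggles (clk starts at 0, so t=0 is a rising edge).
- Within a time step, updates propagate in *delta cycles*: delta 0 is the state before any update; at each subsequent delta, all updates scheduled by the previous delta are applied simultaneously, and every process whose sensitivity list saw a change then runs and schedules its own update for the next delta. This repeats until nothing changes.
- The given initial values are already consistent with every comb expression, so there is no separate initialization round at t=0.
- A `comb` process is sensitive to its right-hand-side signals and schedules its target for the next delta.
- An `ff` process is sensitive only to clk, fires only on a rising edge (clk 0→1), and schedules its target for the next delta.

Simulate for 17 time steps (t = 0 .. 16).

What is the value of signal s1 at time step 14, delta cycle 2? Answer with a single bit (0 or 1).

[bits: s1,s0,clk]
t=0: Δ0=010 Δ1=011 Δ2=111 Δ3=101 | 3Δ
t=1: Δ0=101 Δ1=100 | 1Δ
t=2: Δ0=100 Δ1=101 Δ2=001 Δ3=011 | 3Δ
t=3: Δ0=011 Δ1=010 | 1Δ
t=4: Δ0=010 Δ1=011 Δ2=111 Δ3=101 | 3Δ
t=5: Δ0=101 Δ1=100 | 1Δ
t=6: Δ0=100 Δ1=101 Δ2=001 Δ3=011 | 3Δ
t=7: Δ0=011 Δ1=010 | 1Δ
t=8: Δ0=010 Δ1=011 Δ2=111 Δ3=101 | 3Δ
t=9: Δ0=101 Δ1=100 | 1Δ
t=10: Δ0=100 Δ1=101 Δ2=001 Δ3=011 | 3Δ
t=11: Δ0=011 Δ1=010 | 1Δ
t=12: Δ0=010 Δ1=011 Δ2=111 Δ3=101 | 3Δ
t=13: Δ0=101 Δ1=100 | 1Δ
t=14: Δ0=100 Δ1=101 Δ2=001 Δ3=011 | 3Δ
t=15: Δ0=011 Δ1=010 | 1Δ
t=16: Δ0=010 Δ1=011 Δ2=111 Δ3=101 | 3Δ

0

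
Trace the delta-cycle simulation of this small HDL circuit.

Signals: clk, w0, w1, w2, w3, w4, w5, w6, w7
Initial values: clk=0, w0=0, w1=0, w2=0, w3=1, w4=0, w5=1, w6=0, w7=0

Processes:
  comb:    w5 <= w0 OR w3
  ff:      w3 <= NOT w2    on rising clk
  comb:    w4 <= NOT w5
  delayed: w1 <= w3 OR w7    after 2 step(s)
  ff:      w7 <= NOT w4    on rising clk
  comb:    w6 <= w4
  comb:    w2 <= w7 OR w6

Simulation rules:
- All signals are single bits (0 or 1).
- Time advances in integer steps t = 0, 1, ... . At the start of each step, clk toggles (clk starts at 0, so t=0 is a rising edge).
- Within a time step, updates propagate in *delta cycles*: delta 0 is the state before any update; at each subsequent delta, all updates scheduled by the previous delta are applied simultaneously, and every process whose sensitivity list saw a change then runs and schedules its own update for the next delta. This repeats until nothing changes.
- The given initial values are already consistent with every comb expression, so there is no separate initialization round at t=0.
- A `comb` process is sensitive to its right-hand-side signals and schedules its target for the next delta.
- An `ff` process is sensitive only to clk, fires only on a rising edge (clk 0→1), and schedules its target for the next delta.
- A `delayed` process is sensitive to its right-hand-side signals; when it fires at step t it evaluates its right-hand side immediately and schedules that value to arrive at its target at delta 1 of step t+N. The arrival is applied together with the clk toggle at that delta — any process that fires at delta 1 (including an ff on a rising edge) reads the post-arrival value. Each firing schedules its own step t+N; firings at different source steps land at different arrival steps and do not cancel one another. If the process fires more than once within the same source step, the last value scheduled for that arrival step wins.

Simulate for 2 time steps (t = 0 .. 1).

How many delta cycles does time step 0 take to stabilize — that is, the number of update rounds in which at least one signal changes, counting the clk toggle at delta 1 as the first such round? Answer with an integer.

3

t=0 Δ0: w4=0 w3=1 clk=0 w1=0 w7=0 w6=0 w2=0 w5=1 w0=0
  Δ1: clk:0→1
  Δ2: w7:0→1
  Δ3: w2:0→1
  (3Δ to stable)
t=1 Δ0: w4=0 w3=1 clk=1 w1=0 w7=1 w6=0 w2=1 w5=1 w0=0
  Δ1: clk:1→0
  (1Δ to stable)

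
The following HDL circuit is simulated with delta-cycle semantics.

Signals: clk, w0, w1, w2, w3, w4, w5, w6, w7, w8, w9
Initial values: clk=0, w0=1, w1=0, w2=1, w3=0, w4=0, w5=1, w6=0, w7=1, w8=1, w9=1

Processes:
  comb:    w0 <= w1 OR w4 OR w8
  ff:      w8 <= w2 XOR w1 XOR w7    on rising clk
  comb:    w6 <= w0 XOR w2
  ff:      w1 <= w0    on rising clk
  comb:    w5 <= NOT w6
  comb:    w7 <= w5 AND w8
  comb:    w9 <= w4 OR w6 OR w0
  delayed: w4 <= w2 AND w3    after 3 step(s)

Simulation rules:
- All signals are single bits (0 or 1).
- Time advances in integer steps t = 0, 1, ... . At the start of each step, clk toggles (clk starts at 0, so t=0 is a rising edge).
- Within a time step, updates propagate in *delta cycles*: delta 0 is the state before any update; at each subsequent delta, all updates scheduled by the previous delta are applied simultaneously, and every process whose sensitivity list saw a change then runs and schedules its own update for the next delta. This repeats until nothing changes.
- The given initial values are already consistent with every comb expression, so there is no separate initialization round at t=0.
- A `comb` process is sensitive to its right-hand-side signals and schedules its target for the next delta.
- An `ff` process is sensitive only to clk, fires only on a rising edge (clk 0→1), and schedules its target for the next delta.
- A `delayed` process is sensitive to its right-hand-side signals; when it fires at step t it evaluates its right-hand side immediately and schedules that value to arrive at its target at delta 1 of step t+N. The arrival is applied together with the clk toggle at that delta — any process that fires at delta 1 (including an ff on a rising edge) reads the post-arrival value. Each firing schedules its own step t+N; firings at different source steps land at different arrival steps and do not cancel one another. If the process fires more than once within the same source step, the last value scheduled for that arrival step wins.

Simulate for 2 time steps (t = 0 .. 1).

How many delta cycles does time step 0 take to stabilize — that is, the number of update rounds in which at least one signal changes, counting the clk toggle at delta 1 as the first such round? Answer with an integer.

3

t0.Δ0 w3=0 w1=0 clk=0 w0=1 w5=1 w9=1 w8=1 w2=1 w7=1 w6=0 w4=0
t0.Δ1 w3=0 w1=0 clk=1 w0=1 w5=1 w9=1 w8=1 w2=1 w7=1 w6=0 w4=0
t0.Δ2 w3=0 w1=1 clk=1 w0=1 w5=1 w9=1 w8=0 w2=1 w7=1 w6=0 w4=0
t0.Δ3 w3=0 w1=1 clk=1 w0=1 w5=1 w9=1 w8=0 w2=1 w7=0 w6=0 w4=0
t1.Δ0 w3=0 w1=1 clk=1 w0=1 w5=1 w9=1 w8=0 w2=1 w7=0 w6=0 w4=0
t1.Δ1 w3=0 w1=1 clk=0 w0=1 w5=1 w9=1 w8=0 w2=1 w7=0 w6=0 w4=0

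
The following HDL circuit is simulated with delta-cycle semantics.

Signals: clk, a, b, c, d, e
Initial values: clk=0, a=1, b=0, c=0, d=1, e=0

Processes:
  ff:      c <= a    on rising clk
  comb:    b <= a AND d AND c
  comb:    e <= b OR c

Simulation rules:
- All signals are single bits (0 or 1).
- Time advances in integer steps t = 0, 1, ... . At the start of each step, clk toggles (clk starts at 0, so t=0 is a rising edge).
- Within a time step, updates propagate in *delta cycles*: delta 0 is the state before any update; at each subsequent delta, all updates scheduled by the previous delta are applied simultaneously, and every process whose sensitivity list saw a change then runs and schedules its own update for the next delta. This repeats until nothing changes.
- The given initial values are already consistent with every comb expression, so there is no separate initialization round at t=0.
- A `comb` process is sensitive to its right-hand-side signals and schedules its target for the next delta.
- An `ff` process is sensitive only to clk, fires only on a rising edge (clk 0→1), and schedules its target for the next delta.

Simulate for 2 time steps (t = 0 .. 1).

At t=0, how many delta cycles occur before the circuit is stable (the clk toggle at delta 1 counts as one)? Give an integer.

3

t0.Δ0 clk=0 b=0 e=0 d=1 a=1 c=0
t0.Δ1 clk=1 b=0 e=0 d=1 a=1 c=0
t0.Δ2 clk=1 b=0 e=0 d=1 a=1 c=1
t0.Δ3 clk=1 b=1 e=1 d=1 a=1 c=1
t1.Δ0 clk=1 b=1 e=1 d=1 a=1 c=1
t1.Δ1 clk=0 b=1 e=1 d=1 a=1 c=1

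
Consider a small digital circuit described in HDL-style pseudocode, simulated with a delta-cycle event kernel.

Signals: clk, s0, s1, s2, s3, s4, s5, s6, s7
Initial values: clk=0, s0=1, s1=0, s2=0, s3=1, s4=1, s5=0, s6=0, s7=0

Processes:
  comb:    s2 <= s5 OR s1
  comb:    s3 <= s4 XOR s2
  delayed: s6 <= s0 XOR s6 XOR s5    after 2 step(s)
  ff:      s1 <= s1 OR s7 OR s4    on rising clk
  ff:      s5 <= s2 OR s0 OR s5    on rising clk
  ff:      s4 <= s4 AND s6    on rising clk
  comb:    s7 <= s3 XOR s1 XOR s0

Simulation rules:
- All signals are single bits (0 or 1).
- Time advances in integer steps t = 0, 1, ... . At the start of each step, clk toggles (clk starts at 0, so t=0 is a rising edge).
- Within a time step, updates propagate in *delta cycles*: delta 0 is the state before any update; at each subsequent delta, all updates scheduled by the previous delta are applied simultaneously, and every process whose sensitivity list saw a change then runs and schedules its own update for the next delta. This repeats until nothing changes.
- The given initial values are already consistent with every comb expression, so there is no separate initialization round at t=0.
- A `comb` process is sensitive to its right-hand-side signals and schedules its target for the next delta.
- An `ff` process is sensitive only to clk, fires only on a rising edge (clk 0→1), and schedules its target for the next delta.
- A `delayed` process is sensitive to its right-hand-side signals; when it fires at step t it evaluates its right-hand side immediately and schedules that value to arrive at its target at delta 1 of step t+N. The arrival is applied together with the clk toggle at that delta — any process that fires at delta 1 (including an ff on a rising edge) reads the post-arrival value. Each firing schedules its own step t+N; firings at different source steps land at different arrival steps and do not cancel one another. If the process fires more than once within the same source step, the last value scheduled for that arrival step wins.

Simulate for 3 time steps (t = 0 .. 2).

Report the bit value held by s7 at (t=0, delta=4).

t0.Δ0 s5=0 s6=0 s4=1 s3=1 s2=0 clk=0 s0=1 s7=0 s1=0
t0.Δ1 s5=0 s6=0 s4=1 s3=1 s2=0 clk=1 s0=1 s7=0 s1=0
t0.Δ2 s5=1 s6=0 s4=0 s3=1 s2=0 clk=1 s0=1 s7=0 s1=1
t0.Δ3 s5=1 s6=0 s4=0 s3=0 s2=1 clk=1 s0=1 s7=1 s1=1
t0.Δ4 s5=1 s6=0 s4=0 s3=1 s2=1 clk=1 s0=1 s7=0 s1=1
t0.Δ5 s5=1 s6=0 s4=0 s3=1 s2=1 clk=1 s0=1 s7=1 s1=1
t1.Δ0 s5=1 s6=0 s4=0 s3=1 s2=1 clk=1 s0=1 s7=1 s1=1
t1.Δ1 s5=1 s6=0 s4=0 s3=1 s2=1 clk=0 s0=1 s7=1 s1=1
t2.Δ0 s5=1 s6=0 s4=0 s3=1 s2=1 clk=0 s0=1 s7=1 s1=1
t2.Δ1 s5=1 s6=0 s4=0 s3=1 s2=1 clk=1 s0=1 s7=1 s1=1

0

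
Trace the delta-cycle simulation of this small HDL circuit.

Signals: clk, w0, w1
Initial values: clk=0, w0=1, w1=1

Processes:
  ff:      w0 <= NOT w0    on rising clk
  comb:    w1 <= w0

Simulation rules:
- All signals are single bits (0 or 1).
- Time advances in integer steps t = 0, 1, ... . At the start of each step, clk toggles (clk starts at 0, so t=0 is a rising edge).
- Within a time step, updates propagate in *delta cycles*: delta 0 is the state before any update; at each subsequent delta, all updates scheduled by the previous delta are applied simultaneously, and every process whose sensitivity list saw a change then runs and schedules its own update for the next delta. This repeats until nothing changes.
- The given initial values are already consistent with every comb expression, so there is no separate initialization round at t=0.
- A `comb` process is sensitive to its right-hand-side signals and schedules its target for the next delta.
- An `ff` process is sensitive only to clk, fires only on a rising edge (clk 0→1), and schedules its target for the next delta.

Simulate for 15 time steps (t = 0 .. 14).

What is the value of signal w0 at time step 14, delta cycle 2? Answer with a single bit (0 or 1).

[bits: w0,clk,w1]
t=0: Δ0=101 Δ1=111 Δ2=011 Δ3=010 | 3Δ
t=1: Δ0=010 Δ1=000 | 1Δ
t=2: Δ0=000 Δ1=010 Δ2=110 Δ3=111 | 3Δ
t=3: Δ0=111 Δ1=101 | 1Δ
t=4: Δ0=101 Δ1=111 Δ2=011 Δ3=010 | 3Δ
t=5: Δ0=010 Δ1=000 | 1Δ
t=6: Δ0=000 Δ1=010 Δ2=110 Δ3=111 | 3Δ
t=7: Δ0=111 Δ1=101 | 1Δ
t=8: Δ0=101 Δ1=111 Δ2=011 Δ3=010 | 3Δ
t=9: Δ0=010 Δ1=000 | 1Δ
t=10: Δ0=000 Δ1=010 Δ2=110 Δ3=111 | 3Δ
t=11: Δ0=111 Δ1=101 | 1Δ
t=12: Δ0=101 Δ1=111 Δ2=011 Δ3=010 | 3Δ
t=13: Δ0=010 Δ1=000 | 1Δ
t=14: Δ0=000 Δ1=010 Δ2=110 Δ3=111 | 3Δ

1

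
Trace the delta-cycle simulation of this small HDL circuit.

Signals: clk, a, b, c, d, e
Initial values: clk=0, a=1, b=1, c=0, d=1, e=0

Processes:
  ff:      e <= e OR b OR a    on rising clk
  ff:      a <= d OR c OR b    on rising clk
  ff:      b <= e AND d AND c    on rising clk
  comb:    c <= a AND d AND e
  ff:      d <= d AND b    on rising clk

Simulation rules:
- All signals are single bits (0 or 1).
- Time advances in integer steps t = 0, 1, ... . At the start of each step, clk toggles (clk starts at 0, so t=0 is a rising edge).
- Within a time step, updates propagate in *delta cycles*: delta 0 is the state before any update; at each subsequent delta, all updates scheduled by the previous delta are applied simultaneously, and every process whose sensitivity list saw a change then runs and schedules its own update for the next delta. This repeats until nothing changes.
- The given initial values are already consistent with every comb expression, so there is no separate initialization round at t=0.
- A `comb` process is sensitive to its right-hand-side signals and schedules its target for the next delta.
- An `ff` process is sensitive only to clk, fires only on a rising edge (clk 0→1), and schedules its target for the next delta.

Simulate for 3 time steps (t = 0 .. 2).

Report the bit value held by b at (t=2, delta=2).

t=0 Δ0: clk=0 e=0 c=0 d=1 a=1 b=1
  Δ1: clk:0→1
  Δ2: e:0→1, b:1→0
  Δ3: c:0→1
  (3Δ to stable)
t=1 Δ0: clk=1 e=1 c=1 d=1 a=1 b=0
  Δ1: clk:1→0
  (1Δ to stable)
t=2 Δ0: clk=0 e=1 c=1 d=1 a=1 b=0
  Δ1: clk:0→1
  Δ2: d:1→0, b:0→1
  Δ3: c:1→0
  (3Δ to stable)

1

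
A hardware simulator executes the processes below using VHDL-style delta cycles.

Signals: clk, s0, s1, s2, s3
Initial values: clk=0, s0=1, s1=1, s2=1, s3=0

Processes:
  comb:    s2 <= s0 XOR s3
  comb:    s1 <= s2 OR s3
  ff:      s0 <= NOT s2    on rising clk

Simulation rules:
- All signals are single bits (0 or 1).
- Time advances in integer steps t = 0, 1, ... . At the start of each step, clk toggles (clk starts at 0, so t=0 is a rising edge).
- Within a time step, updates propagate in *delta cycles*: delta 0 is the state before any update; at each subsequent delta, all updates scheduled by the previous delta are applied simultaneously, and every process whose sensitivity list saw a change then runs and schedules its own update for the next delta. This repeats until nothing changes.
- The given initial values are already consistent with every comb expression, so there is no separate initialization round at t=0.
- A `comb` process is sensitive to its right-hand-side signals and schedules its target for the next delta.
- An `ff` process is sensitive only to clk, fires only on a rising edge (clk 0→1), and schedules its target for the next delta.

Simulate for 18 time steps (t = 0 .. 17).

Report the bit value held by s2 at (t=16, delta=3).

[bits: clk,s2,s0,s3,s1]
t=0: Δ0=01101 Δ1=11101 Δ2=11001 Δ3=10001 Δ4=10000 | 4Δ
t=1: Δ0=10000 Δ1=00000 | 1Δ
t=2: Δ0=00000 Δ1=10000 Δ2=10100 Δ3=11100 Δ4=11101 | 4Δ
t=3: Δ0=11101 Δ1=01101 | 1Δ
t=4: Δ0=01101 Δ1=11101 Δ2=11001 Δ3=10001 Δ4=10000 | 4Δ
t=5: Δ0=10000 Δ1=00000 | 1Δ
t=6: Δ0=00000 Δ1=10000 Δ2=10100 Δ3=11100 Δ4=11101 | 4Δ
t=7: Δ0=11101 Δ1=01101 | 1Δ
t=8: Δ0=01101 Δ1=11101 Δ2=11001 Δ3=10001 Δ4=10000 | 4Δ
t=9: Δ0=10000 Δ1=00000 | 1Δ
t=10: Δ0=00000 Δ1=10000 Δ2=10100 Δ3=11100 Δ4=11101 | 4Δ
t=11: Δ0=11101 Δ1=01101 | 1Δ
t=12: Δ0=01101 Δ1=11101 Δ2=11001 Δ3=10001 Δ4=10000 | 4Δ
t=13: Δ0=10000 Δ1=00000 | 1Δ
t=14: Δ0=00000 Δ1=10000 Δ2=10100 Δ3=11100 Δ4=11101 | 4Δ
t=15: Δ0=11101 Δ1=01101 | 1Δ
t=16: Δ0=01101 Δ1=11101 Δ2=11001 Δ3=10001 Δ4=10000 | 4Δ
t=17: Δ0=10000 Δ1=00000 | 1Δ

0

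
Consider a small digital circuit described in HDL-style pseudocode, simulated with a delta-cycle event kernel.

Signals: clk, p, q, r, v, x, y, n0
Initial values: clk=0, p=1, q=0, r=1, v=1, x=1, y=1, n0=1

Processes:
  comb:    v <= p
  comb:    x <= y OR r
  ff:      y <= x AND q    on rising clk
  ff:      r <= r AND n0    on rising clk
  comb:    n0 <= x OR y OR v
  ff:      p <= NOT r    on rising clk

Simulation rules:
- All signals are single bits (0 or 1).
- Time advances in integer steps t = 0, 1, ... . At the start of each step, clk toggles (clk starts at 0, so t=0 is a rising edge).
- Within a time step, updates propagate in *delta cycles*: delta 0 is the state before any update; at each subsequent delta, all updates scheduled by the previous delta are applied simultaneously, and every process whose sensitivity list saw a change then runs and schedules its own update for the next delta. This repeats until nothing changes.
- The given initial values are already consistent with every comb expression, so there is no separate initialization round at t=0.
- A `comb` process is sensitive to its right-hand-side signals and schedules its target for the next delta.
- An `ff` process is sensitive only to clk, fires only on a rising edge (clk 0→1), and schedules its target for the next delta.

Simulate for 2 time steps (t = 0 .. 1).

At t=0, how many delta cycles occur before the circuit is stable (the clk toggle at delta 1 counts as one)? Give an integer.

t0.Δ0 r=1 q=0 v=1 n0=1 p=1 y=1 clk=0 x=1
t0.Δ1 r=1 q=0 v=1 n0=1 p=1 y=1 clk=1 x=1
t0.Δ2 r=1 q=0 v=1 n0=1 p=0 y=0 clk=1 x=1
t0.Δ3 r=1 q=0 v=0 n0=1 p=0 y=0 clk=1 x=1
t1.Δ0 r=1 q=0 v=0 n0=1 p=0 y=0 clk=1 x=1
t1.Δ1 r=1 q=0 v=0 n0=1 p=0 y=0 clk=0 x=1

3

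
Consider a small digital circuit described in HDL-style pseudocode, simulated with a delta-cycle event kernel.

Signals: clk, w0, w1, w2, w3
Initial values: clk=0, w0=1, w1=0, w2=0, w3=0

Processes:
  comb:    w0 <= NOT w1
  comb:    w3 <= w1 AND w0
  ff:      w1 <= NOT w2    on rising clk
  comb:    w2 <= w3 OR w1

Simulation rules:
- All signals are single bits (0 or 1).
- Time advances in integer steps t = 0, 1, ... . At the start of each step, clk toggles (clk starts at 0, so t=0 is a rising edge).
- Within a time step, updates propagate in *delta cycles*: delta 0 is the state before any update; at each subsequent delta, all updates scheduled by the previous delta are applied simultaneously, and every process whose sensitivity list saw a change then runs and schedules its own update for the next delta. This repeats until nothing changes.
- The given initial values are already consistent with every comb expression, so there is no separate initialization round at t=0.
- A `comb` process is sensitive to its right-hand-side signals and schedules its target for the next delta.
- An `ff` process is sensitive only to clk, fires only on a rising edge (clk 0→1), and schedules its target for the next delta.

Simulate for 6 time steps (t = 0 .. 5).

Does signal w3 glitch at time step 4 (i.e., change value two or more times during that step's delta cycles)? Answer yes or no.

yes

t0.Δ0 clk=0 w2=0 w1=0 w0=1 w3=0
t0.Δ1 clk=1 w2=0 w1=0 w0=1 w3=0
t0.Δ2 clk=1 w2=0 w1=1 w0=1 w3=0
t0.Δ3 clk=1 w2=1 w1=1 w0=0 w3=1
t0.Δ4 clk=1 w2=1 w1=1 w0=0 w3=0
t1.Δ0 clk=1 w2=1 w1=1 w0=0 w3=0
t1.Δ1 clk=0 w2=1 w1=1 w0=0 w3=0
t2.Δ0 clk=0 w2=1 w1=1 w0=0 w3=0
t2.Δ1 clk=1 w2=1 w1=1 w0=0 w3=0
t2.Δ2 clk=1 w2=1 w1=0 w0=0 w3=0
t2.Δ3 clk=1 w2=0 w1=0 w0=1 w3=0
t3.Δ0 clk=1 w2=0 w1=0 w0=1 w3=0
t3.Δ1 clk=0 w2=0 w1=0 w0=1 w3=0
t4.Δ0 clk=0 w2=0 w1=0 w0=1 w3=0
t4.Δ1 clk=1 w2=0 w1=0 w0=1 w3=0
t4.Δ2 clk=1 w2=0 w1=1 w0=1 w3=0
t4.Δ3 clk=1 w2=1 w1=1 w0=0 w3=1
t4.Δ4 clk=1 w2=1 w1=1 w0=0 w3=0
t5.Δ0 clk=1 w2=1 w1=1 w0=0 w3=0
t5.Δ1 clk=0 w2=1 w1=1 w0=0 w3=0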